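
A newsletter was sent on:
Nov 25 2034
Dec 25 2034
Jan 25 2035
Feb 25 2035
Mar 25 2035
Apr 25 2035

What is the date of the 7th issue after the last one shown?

Gaps: 30, 31, 31, 28, 31 days — not constant. Every event is on the 25th of the month.
Pattern: the 25th of each month.
May 2035: May 25 2035.
Next: June 2035 → Jun 25 2035.
Next: July 2035 → Jul 25 2035.
August 2035: Aug 25 2035.
September 2035: Sep 25 2035.
Next: October 2035 → Oct 25 2035.
November 2035: Nov 25 2035.

Nov 25 2035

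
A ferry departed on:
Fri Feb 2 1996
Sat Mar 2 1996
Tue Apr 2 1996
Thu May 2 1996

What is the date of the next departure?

Gaps: 29, 31, 30 days — not constant. Every event is on the 2nd of the month.
Pattern: the 2nd of each month.
Next: June 1996 → Sun Jun 2 1996.

Sun Jun 2 1996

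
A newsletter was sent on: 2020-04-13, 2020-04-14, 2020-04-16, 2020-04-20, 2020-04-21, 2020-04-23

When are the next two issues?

2020-04-27, 2020-04-28

The gap pattern 1, 2, 4, 1, 2 repeats every 3 events.
These are the Mondays, Tuesdays and Thursdays of each week.
The following Monday is 2020-04-27.
The following Tuesday is 2020-04-28.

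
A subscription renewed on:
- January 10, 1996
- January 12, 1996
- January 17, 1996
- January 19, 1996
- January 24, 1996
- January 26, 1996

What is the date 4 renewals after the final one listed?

The gap pattern 2, 5, 2, 5, 2 repeats every 2 events.
These are the Wednesdays and Fridays of each week.
The following Wednesday is January 31, 1996.
Next Friday: February 2, 1996.
Next Wednesday: February 7, 1996.
Next Friday: February 9, 1996.

February 9, 1996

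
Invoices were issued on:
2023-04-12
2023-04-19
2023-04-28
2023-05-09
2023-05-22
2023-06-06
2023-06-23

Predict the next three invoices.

Intervals are 7, 9, 11, 13, 15, 17 days — an arithmetic progression with common difference 2.
Next gap: 19 days. 2023-06-23 + 19 days = 2023-07-12.
Next gap: 21 days. 2023-07-12 + 21 days = 2023-08-02.
Next gap: 23 days. 2023-08-02 + 23 days = 2023-08-25.

2023-07-12, 2023-08-02, 2023-08-25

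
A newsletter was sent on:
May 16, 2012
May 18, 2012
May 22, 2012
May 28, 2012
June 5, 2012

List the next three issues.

June 15, 2012; June 27, 2012; July 11, 2012

Gaps: 2, 4, 6, 8 days — each gap is 2 larger than the previous one.
Next gap: 10 days. June 5, 2012 + 10 days = June 15, 2012.
Next gap: 12 days. June 15, 2012 + 12 days = June 27, 2012.
Next gap: 14 days. June 27, 2012 + 14 days = July 11, 2012.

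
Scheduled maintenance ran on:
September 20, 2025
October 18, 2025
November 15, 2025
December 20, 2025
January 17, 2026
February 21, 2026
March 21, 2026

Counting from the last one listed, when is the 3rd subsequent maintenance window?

June 20, 2026

Gaps: 28, 28, 35, 28, 35, 28 days — a mix of 28 and 35. Every date is a Saturday.
Each is the 3rd Saturday of its month.
April 2026 — 3rd Saturday is April 18, 2026.
May 2026 — 3rd Saturday is May 16, 2026.
June 2026 — 3rd Saturday is June 20, 2026.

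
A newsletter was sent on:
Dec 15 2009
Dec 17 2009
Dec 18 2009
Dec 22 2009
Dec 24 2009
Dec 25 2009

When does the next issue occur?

The gap pattern 2, 1, 4, 2, 1 repeats every 3 events.
These are the Tuesdays, Thursdays and Fridays of each week.
The following Tuesday is Dec 29 2009.

Dec 29 2009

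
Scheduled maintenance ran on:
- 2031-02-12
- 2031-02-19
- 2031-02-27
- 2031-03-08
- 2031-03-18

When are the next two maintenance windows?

Intervals are 7, 8, 9, 10 days — an arithmetic progression with common difference 1.
Next gap: 11 days. 2031-03-18 + 11 days = 2031-03-29.
Next gap: 12 days. 2031-03-29 + 12 days = 2031-04-10.

2031-03-29, 2031-04-10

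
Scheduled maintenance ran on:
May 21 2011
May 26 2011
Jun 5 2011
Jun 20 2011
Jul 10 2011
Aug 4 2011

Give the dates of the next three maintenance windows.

Gaps: 5, 10, 15, 20, 25 days — each gap is 5 larger than the previous one.
Next gap: 30 days. Aug 4 2011 + 30 days = Sep 3 2011.
Next gap: 35 days. Sep 3 2011 + 35 days = Oct 8 2011.
Next gap: 40 days. Oct 8 2011 + 40 days = Nov 17 2011.

Sep 3 2011, Oct 8 2011, Nov 17 2011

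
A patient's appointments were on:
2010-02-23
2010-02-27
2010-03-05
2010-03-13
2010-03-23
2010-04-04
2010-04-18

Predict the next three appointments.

Intervals are 4, 6, 8, 10, 12, 14 days — an arithmetic progression with common difference 2.
Next gap: 16 days. 2010-04-18 + 16 days = 2010-05-04.
Next gap: 18 days. 2010-05-04 + 18 days = 2010-05-22.
Next gap: 20 days. 2010-05-22 + 20 days = 2010-06-11.

2010-05-04, 2010-05-22, 2010-06-11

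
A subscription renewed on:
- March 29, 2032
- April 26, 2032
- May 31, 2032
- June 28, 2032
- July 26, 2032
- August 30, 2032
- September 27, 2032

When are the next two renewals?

October 25, 2032; November 29, 2032

All Mondays; the gaps (28, 35, 28, 28, 35, 28) vary with month length.
This is the last Monday of each month.
October 2032 ends with Monday October 25, 2032.
Last Monday of November 2032: November 29, 2032.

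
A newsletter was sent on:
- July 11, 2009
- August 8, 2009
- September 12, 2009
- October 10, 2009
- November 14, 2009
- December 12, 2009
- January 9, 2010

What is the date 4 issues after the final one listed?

Gaps: 28, 35, 28, 35, 28, 28 days — a mix of 28 and 35. Every date is a Saturday.
Each is the 2nd Saturday of its month.
February 2010 — 2nd Saturday is February 13, 2010.
March 2010 — 2nd Saturday is March 13, 2010.
April 2010 — 2nd Saturday is April 10, 2010.
2nd Saturday of May 2010: May 8, 2010.

May 8, 2010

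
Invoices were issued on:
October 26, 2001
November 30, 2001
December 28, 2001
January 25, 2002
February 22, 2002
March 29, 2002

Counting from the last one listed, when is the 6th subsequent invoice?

September 27, 2002

All Fridays; the gaps (35, 28, 28, 28, 35) vary with month length.
This is the last Friday of each month.
April 2002 ends with Friday April 26, 2002.
Last Friday of May 2002: May 31, 2002.
June 2002 ends with Friday June 28, 2002.
July 2002 ends with Friday July 26, 2002.
August 2002 ends with Friday August 30, 2002.
Last Friday of September 2002: September 27, 2002.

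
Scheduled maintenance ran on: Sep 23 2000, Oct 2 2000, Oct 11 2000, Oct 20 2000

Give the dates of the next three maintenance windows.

Oct 29 2000, Nov 7 2000, Nov 16 2000

Every event comes 9 days after the last (9, 9, 9).
Oct 20 2000 + 9 days = Oct 29 2000.
Oct 29 2000 + 9 days = Nov 7 2000.
Nov 7 2000 + 9 days = Nov 16 2000.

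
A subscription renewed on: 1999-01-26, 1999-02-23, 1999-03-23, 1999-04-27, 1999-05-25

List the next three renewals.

These are Tuesdays at 28- or 35-day spacing (28, 28, 35, 28).
The pattern: 4th Tuesday of the month.
4th Tuesday of June 1999: 1999-06-22.
July 1999 — 4th Tuesday is 1999-07-27.
August 1999 — 4th Tuesday is 1999-08-24.

1999-06-22, 1999-07-27, 1999-08-24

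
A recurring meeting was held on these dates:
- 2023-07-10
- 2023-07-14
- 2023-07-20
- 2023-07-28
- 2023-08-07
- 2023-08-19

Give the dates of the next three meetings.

The spacing grows by 2 each time: 4, 6, 8, 10, 12 days.
Next gap: 14 days. 2023-08-19 + 14 days = 2023-09-02.
Next gap: 16 days. 2023-09-02 + 16 days = 2023-09-18.
Next gap: 18 days. 2023-09-18 + 18 days = 2023-10-06.

2023-09-02, 2023-09-18, 2023-10-06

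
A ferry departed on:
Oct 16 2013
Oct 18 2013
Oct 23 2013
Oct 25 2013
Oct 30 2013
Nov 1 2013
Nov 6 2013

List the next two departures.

Nov 8 2013, Nov 13 2013

Gaps: 2, 5, 2, 5, 2, 5 days — not constant, but cyclic with period 2.
The events fall on every Wednesday and Friday.
Next Friday: Nov 8 2013.
The following Wednesday is Nov 13 2013.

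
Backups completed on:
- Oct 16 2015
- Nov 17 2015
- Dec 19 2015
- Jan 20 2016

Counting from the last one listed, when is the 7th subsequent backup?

Every event comes 32 days after the last (32, 32, 32).
Jan 20 2016 + 32 days = Feb 21 2016.
Feb 21 2016 + 32 days = Mar 24 2016.
Mar 24 2016 + 32 days = Apr 25 2016.
Apr 25 2016 + 32 days = May 27 2016.
May 27 2016 + 32 days = Jun 28 2016.
Jun 28 2016 + 32 days = Jul 30 2016.
Jul 30 2016 + 32 days = Aug 31 2016.

Aug 31 2016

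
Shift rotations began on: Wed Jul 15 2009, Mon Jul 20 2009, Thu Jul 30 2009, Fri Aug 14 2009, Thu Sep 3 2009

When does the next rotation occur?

Mon Sep 28 2009

Gaps: 5, 10, 15, 20 days — each gap is 5 larger than the previous one.
Next gap: 25 days. Thu Sep 3 2009 + 25 days = Mon Sep 28 2009.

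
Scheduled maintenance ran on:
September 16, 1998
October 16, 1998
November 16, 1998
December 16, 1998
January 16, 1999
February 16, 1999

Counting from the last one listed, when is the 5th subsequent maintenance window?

July 16, 1999

Gaps: 30, 31, 30, 31, 31 days — not constant. Every event is on the 16th of the month.
Pattern: the 16th of each month.
Next: March 1999 → March 16, 1999.
Next: April 1999 → April 16, 1999.
May 1999: May 16, 1999.
June 1999: June 16, 1999.
July 1999: July 16, 1999.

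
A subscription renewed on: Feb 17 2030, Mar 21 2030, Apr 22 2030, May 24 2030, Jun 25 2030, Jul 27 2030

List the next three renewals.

Aug 28 2030, Sep 29 2030, Oct 31 2030

Gaps between consecutive events: 32, 32, 32, 32, 32 days — a constant 32-day interval.
Jul 27 2030 + 32 days = Aug 28 2030.
Aug 28 2030 + 32 days = Sep 29 2030.
Sep 29 2030 + 32 days = Oct 31 2030.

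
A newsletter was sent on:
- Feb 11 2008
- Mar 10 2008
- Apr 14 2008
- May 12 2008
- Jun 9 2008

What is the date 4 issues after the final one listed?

These are Mondays at 28- or 35-day spacing (28, 35, 28, 28).
The pattern: 2nd Monday of the month.
July 2008 — 2nd Monday is Jul 14 2008.
August 2008 — 2nd Monday is Aug 11 2008.
2nd Monday of September 2008: Sep 8 2008.
2nd Monday of October 2008: Oct 13 2008.

Oct 13 2008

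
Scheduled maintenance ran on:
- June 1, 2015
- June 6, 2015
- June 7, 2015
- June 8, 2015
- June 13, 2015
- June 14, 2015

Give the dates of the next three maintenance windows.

June 15, 2015; June 20, 2015; June 21, 2015

Gaps: 5, 1, 1, 5, 1 days — not constant, but cyclic with period 3.
The events fall on every Monday, Saturday and Sunday.
Next Monday: June 15, 2015.
Next Saturday: June 20, 2015.
Next Sunday: June 21, 2015.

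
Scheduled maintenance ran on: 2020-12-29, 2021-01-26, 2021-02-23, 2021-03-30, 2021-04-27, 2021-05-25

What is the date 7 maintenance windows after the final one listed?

All Tuesdays; the gaps (28, 28, 35, 28, 28) vary with month length.
This is the last Tuesday of each month.
June 2021 ends with Tuesday 2021-06-29.
Last Tuesday of July 2021: 2021-07-27.
Last Tuesday of August 2021: 2021-08-31.
Last Tuesday of September 2021: 2021-09-28.
October 2021 ends with Tuesday 2021-10-26.
Last Tuesday of November 2021: 2021-11-30.
December 2021 ends with Tuesday 2021-12-28.

2021-12-28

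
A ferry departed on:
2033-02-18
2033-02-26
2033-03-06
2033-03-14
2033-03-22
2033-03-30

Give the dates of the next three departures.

2033-04-07, 2033-04-15, 2033-04-23

Every event comes 8 days after the last (8, 8, 8, 8, 8).
2033-03-30 + 8 days = 2033-04-07.
2033-04-07 + 8 days = 2033-04-15.
2033-04-15 + 8 days = 2033-04-23.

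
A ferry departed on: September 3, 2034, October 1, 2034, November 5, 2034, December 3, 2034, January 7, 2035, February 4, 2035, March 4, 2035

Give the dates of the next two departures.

These are Sundays at 28- or 35-day spacing (28, 35, 28, 35, 28, 28).
The pattern: 1st Sunday of the month.
1st Sunday of April 2035: April 1, 2035.
1st Sunday of May 2035: May 6, 2035.

April 1, 2035; May 6, 2035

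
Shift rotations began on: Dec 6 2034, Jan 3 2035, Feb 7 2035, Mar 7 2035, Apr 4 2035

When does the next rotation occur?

All dates are Wednesdays, 28, 35, 28, 28 days apart.
Specifically, the 1st Wednesday of each month.
May 2035 — 1st Wednesday is May 2 2035.

May 2 2035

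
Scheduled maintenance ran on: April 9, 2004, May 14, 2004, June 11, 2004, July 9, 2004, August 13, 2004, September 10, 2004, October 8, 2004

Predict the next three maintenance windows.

November 12, 2004; December 10, 2004; January 14, 2005

These are Fridays at 28- or 35-day spacing (35, 28, 28, 35, 28, 28).
The pattern: 2nd Friday of the month.
2nd Friday of November 2004: November 12, 2004.
December 2004 — 2nd Friday is December 10, 2004.
2nd Friday of January 2005: January 14, 2005.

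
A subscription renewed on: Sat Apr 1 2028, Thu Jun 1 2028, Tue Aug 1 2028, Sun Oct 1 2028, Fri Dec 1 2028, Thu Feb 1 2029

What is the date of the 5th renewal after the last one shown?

Sat Dec 1 2029

Each date is the 1st; the gaps (61, 61, 61, 61, 62) track the month lengths.
The rule is the 1st of every 2 months.
April 2029: Sun Apr 1 2029.
Next: June 2029 → Fri Jun 1 2029.
Next: August 2029 → Wed Aug 1 2029.
Next: October 2029 → Mon Oct 1 2029.
Next: December 2029 → Sat Dec 1 2029.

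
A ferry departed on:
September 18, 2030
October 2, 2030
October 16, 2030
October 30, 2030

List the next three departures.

Every event comes 14 days after the last (14, 14, 14).
October 30, 2030 + 14 days = November 13, 2030.
November 13, 2030 + 14 days = November 27, 2030.
November 27, 2030 + 14 days = December 11, 2030.

November 13, 2030; November 27, 2030; December 11, 2030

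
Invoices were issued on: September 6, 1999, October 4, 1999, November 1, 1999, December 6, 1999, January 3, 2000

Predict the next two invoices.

All dates are Mondays, 28, 28, 35, 28 days apart.
Specifically, the 1st Monday of each month.
February 2000 — 1st Monday is February 7, 2000.
March 2000 — 1st Monday is March 6, 2000.

February 7, 2000; March 6, 2000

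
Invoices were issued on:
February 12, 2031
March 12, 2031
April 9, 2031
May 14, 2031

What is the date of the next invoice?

June 11, 2031

Gaps: 28, 28, 35 days — a mix of 28 and 35. Every date is a Wednesday.
Each is the 2nd Wednesday of its month.
2nd Wednesday of June 2031: June 11, 2031.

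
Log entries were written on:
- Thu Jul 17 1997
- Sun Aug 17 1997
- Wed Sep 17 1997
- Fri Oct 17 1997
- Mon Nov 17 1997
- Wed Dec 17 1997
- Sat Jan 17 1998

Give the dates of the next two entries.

Tue Feb 17 1998, Tue Mar 17 1998

The day-of-month is always 17 (31, 31, 30, 31, 30, 31 days between events).
So this recurs on the 17th of each month.
Next: February 1998 → Tue Feb 17 1998.
March 1998: Tue Mar 17 1998.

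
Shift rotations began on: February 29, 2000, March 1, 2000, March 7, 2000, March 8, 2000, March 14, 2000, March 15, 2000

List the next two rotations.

March 21, 2000; March 22, 2000

Gaps: 1, 6, 1, 6, 1 days — not constant, but cyclic with period 2.
The events fall on every Tuesday and Wednesday.
The following Tuesday is March 21, 2000.
The following Wednesday is March 22, 2000.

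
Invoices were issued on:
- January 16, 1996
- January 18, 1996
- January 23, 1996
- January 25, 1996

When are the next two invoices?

January 30, 1996; February 1, 1996

Every event lands on a Tuesday or Thursday (gaps cycle 2, 5, 2).
So the schedule is: every Tuesday and Thursday.
Next Tuesday: January 30, 1996.
The following Thursday is February 1, 1996.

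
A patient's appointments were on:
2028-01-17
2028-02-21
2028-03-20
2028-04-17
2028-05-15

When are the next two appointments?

2028-06-19, 2028-07-17

Gaps: 35, 28, 28, 28 days — a mix of 28 and 35. Every date is a Monday.
Each is the 3rd Monday of its month.
June 2028 — 3rd Monday is 2028-06-19.
3rd Monday of July 2028: 2028-07-17.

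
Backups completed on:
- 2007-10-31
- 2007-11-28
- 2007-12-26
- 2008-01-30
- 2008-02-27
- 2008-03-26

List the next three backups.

These are Wednesdays with 28, 28, 35, 28, 28-day gaps.
Each is the final Wednesday of its month — 2007-10-31 is past the 28th, so '4th Wednesday' doesn't fit.
April 2008 ends with Wednesday 2008-04-30.
May 2008 ends with Wednesday 2008-05-28.
Last Wednesday of June 2008: 2008-06-25.

2008-04-30, 2008-05-28, 2008-06-25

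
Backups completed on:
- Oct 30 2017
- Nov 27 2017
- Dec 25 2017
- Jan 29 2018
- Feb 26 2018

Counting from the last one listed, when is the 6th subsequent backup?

All Mondays; the gaps (28, 28, 35, 28) vary with month length.
This is the last Monday of each month.
March 2018 ends with Monday Mar 26 2018.
April 2018 ends with Monday Apr 30 2018.
Last Monday of May 2018: May 28 2018.
June 2018 ends with Monday Jun 25 2018.
July 2018 ends with Monday Jul 30 2018.
August 2018 ends with Monday Aug 27 2018.

Aug 27 2018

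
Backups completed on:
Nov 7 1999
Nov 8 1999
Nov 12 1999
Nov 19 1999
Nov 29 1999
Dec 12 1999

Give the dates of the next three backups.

Gaps: 1, 4, 7, 10, 13 days — each gap is 3 larger than the previous one.
Next gap: 16 days. Dec 12 1999 + 16 days = Dec 28 1999.
Next gap: 19 days. Dec 28 1999 + 19 days = Jan 16 2000.
Next gap: 22 days. Jan 16 2000 + 22 days = Feb 7 2000.

Dec 28 1999, Jan 16 2000, Feb 7 2000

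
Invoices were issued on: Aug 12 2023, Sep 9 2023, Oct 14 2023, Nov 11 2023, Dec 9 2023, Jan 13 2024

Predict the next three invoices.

Feb 10 2024, Mar 9 2024, Apr 13 2024

All dates are Saturdays, 28, 35, 28, 28, 35 days apart.
Specifically, the 2nd Saturday of each month.
February 2024 — 2nd Saturday is Feb 10 2024.
March 2024 — 2nd Saturday is Mar 9 2024.
2nd Saturday of April 2024: Apr 13 2024.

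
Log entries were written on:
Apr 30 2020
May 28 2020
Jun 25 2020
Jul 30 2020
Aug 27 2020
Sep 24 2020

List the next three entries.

Oct 29 2020, Nov 26 2020, Dec 31 2020

Every date is a Thursday; gaps 28, 28, 35, 28, 28 days.
Each is the last Thursday of its month (at least one falls on the 29th or later, ruling out '4th Thursday').
Last Thursday of October 2020: Oct 29 2020.
November 2020 ends with Thursday Nov 26 2020.
Last Thursday of December 2020: Dec 31 2020.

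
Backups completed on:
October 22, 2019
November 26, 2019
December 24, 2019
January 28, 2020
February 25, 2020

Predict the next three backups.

All dates are Tuesdays, 35, 28, 35, 28 days apart.
Specifically, the 4th Tuesday of each month.
March 2020 — 4th Tuesday is March 24, 2020.
4th Tuesday of April 2020: April 28, 2020.
4th Tuesday of May 2020: May 26, 2020.

March 24, 2020; April 28, 2020; May 26, 2020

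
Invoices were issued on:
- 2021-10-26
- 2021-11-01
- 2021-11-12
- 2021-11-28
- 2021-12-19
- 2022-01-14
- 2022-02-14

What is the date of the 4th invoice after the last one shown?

Intervals are 6, 11, 16, 21, 26, 31 days — an arithmetic progression with common difference 5.
Next gap: 36 days. 2022-02-14 + 36 days = 2022-03-22.
Next gap: 41 days. 2022-03-22 + 41 days = 2022-05-02.
Next gap: 46 days. 2022-05-02 + 46 days = 2022-06-17.
Next gap: 51 days. 2022-06-17 + 51 days = 2022-08-07.

2022-08-07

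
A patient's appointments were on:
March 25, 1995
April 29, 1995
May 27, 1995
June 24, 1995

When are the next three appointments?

All Saturdays; the gaps (35, 28, 28) vary with month length.
This is the last Saturday of each month.
July 1995 ends with Saturday July 29, 1995.
August 1995 ends with Saturday August 26, 1995.
September 1995 ends with Saturday September 30, 1995.

July 29, 1995; August 26, 1995; September 30, 1995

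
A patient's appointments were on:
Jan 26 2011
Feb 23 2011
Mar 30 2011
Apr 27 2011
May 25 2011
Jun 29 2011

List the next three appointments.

Every date is a Wednesday; gaps 28, 35, 28, 28, 35 days.
Each is the last Wednesday of its month (at least one falls on the 29th or later, ruling out '4th Wednesday').
Last Wednesday of July 2011: Jul 27 2011.
August 2011 ends with Wednesday Aug 31 2011.
Last Wednesday of September 2011: Sep 28 2011.

Jul 27 2011, Aug 31 2011, Sep 28 2011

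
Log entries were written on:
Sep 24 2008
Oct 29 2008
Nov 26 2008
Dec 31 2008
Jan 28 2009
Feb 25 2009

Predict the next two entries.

Mar 25 2009, Apr 29 2009

These are Wednesdays with 35, 28, 35, 28, 28-day gaps.
Each is the final Wednesday of its month — Oct 29 2008 is past the 28th, so '4th Wednesday' doesn't fit.
Last Wednesday of March 2009: Mar 25 2009.
Last Wednesday of April 2009: Apr 29 2009.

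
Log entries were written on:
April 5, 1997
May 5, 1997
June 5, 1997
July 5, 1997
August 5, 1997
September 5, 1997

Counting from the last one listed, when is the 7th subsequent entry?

April 5, 1998

Gaps: 30, 31, 30, 31, 31 days — not constant. Every event is on the 5th of the month.
Pattern: the 5th of each month.
Next: October 1997 → October 5, 1997.
Next: November 1997 → November 5, 1997.
Next: December 1997 → December 5, 1997.
Next: January 1998 → January 5, 1998.
Next: February 1998 → February 5, 1998.
Next: March 1998 → March 5, 1998.
April 1998: April 5, 1998.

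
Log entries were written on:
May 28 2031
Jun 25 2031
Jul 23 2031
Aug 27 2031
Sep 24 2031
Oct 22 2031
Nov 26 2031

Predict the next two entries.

All dates are Wednesdays, 28, 28, 35, 28, 28, 35 days apart.
Specifically, the 4th Wednesday of each month.
December 2031 — 4th Wednesday is Dec 24 2031.
4th Wednesday of January 2032: Jan 28 2032.

Dec 24 2031, Jan 28 2032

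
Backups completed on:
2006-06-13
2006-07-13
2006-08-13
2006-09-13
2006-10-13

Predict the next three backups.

2006-11-13, 2006-12-13, 2007-01-13

Gaps: 30, 31, 31, 30 days — not constant. Every event is on the 13th of the month.
Pattern: the 13th of each month.
Next: November 2006 → 2006-11-13.
December 2006: 2006-12-13.
Next: January 2007 → 2007-01-13.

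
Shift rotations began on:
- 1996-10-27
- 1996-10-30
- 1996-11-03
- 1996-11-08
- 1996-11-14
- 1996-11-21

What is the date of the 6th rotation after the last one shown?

The spacing grows by 1 each time: 3, 4, 5, 6, 7 days.
Next gap: 8 days. 1996-11-21 + 8 days = 1996-11-29.
Next gap: 9 days. 1996-11-29 + 9 days = 1996-12-08.
Next gap: 10 days. 1996-12-08 + 10 days = 1996-12-18.
Next gap: 11 days. 1996-12-18 + 11 days = 1996-12-29.
Next gap: 12 days. 1996-12-29 + 12 days = 1997-01-10.
Next gap: 13 days. 1997-01-10 + 13 days = 1997-01-23.

1997-01-23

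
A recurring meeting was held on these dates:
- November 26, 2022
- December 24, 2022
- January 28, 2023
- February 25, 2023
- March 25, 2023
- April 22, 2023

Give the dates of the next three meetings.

These are Saturdays at 28- or 35-day spacing (28, 35, 28, 28, 28).
The pattern: 4th Saturday of the month.
4th Saturday of May 2023: May 27, 2023.
4th Saturday of June 2023: June 24, 2023.
4th Saturday of July 2023: July 22, 2023.

May 27, 2023; June 24, 2023; July 22, 2023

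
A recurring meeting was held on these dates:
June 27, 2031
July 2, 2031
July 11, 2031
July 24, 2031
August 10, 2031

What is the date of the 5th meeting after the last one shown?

January 2, 2032

Gaps: 5, 9, 13, 17 days — each gap is 4 larger than the previous one.
Next gap: 21 days. August 10, 2031 + 21 days = August 31, 2031.
Next gap: 25 days. August 31, 2031 + 25 days = September 25, 2031.
Next gap: 29 days. September 25, 2031 + 29 days = October 24, 2031.
Next gap: 33 days. October 24, 2031 + 33 days = November 26, 2031.
Next gap: 37 days. November 26, 2031 + 37 days = January 2, 2032.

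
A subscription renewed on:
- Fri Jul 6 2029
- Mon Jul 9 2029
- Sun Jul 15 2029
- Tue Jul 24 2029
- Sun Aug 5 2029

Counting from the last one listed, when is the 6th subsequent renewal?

The spacing grows by 3 each time: 3, 6, 9, 12 days.
Next gap: 15 days. Sun Aug 5 2029 + 15 days = Mon Aug 20 2029.
Next gap: 18 days. Mon Aug 20 2029 + 18 days = Fri Sep 7 2029.
Next gap: 21 days. Fri Sep 7 2029 + 21 days = Fri Sep 28 2029.
Next gap: 24 days. Fri Sep 28 2029 + 24 days = Mon Oct 22 2029.
Next gap: 27 days. Mon Oct 22 2029 + 27 days = Sun Nov 18 2029.
Next gap: 30 days. Sun Nov 18 2029 + 30 days = Tue Dec 18 2029.

Tue Dec 18 2029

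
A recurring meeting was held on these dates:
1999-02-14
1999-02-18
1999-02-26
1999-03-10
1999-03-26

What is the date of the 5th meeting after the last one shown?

Gaps: 4, 8, 12, 16 days — each gap is 4 larger than the previous one.
Next gap: 20 days. 1999-03-26 + 20 days = 1999-04-15.
Next gap: 24 days. 1999-04-15 + 24 days = 1999-05-09.
Next gap: 28 days. 1999-05-09 + 28 days = 1999-06-06.
Next gap: 32 days. 1999-06-06 + 32 days = 1999-07-08.
Next gap: 36 days. 1999-07-08 + 36 days = 1999-08-13.

1999-08-13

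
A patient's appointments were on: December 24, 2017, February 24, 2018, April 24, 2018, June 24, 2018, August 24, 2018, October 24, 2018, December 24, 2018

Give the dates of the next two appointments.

Gaps: 62, 59, 61, 61, 61, 61 days — not constant. Every event is on the 24th of the month.
Pattern: the 24th of every 2 months.
February 2019: February 24, 2019.
Next: April 2019 → April 24, 2019.

February 24, 2019; April 24, 2019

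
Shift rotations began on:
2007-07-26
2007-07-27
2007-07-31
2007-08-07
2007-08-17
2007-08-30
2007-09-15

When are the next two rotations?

Gaps: 1, 4, 7, 10, 13, 16 days — each gap is 3 larger than the previous one.
Next gap: 19 days. 2007-09-15 + 19 days = 2007-10-04.
Next gap: 22 days. 2007-10-04 + 22 days = 2007-10-26.

2007-10-04, 2007-10-26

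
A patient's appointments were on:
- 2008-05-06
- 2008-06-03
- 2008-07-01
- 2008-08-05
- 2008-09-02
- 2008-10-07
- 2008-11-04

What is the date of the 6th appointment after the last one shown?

Gaps: 28, 28, 35, 28, 35, 28 days — a mix of 28 and 35. Every date is a Tuesday.
Each is the 1st Tuesday of its month.
1st Tuesday of December 2008: 2008-12-02.
1st Tuesday of January 2009: 2009-01-06.
1st Tuesday of February 2009: 2009-02-03.
1st Tuesday of March 2009: 2009-03-03.
1st Tuesday of April 2009: 2009-04-07.
May 2009 — 1st Tuesday is 2009-05-05.

2009-05-05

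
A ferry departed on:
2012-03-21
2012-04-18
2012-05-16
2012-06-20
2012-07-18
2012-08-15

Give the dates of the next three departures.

Gaps: 28, 28, 35, 28, 28 days — a mix of 28 and 35. Every date is a Wednesday.
Each is the 3rd Wednesday of its month.
3rd Wednesday of September 2012: 2012-09-19.
3rd Wednesday of October 2012: 2012-10-17.
November 2012 — 3rd Wednesday is 2012-11-21.

2012-09-19, 2012-10-17, 2012-11-21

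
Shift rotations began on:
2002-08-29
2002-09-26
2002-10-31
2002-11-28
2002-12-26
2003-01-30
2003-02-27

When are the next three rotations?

These are Thursdays with 28, 35, 28, 28, 35, 28-day gaps.
Each is the final Thursday of its month — 2002-08-29 is past the 28th, so '4th Thursday' doesn't fit.
March 2003 ends with Thursday 2003-03-27.
Last Thursday of April 2003: 2003-04-24.
May 2003 ends with Thursday 2003-05-29.

2003-03-27, 2003-04-24, 2003-05-29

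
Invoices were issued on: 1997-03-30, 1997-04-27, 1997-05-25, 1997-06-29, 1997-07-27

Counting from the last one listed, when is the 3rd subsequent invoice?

1997-10-26

All Sundays; the gaps (28, 28, 35, 28) vary with month length.
This is the last Sunday of each month.
August 1997 ends with Sunday 1997-08-31.
September 1997 ends with Sunday 1997-09-28.
October 1997 ends with Sunday 1997-10-26.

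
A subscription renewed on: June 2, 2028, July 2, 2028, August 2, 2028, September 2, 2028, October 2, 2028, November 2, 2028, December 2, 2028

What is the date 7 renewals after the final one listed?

Gaps: 30, 31, 31, 30, 31, 30 days — not constant. Every event is on the 2nd of the month.
Pattern: the 2nd of each month.
January 2029: January 2, 2029.
Next: February 2029 → February 2, 2029.
March 2029: March 2, 2029.
Next: April 2029 → April 2, 2029.
Next: May 2029 → May 2, 2029.
June 2029: June 2, 2029.
Next: July 2029 → July 2, 2029.

July 2, 2029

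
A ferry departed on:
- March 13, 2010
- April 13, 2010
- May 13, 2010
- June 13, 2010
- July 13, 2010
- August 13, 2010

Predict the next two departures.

September 13, 2010; October 13, 2010

The day-of-month is always 13 (31, 30, 31, 30, 31 days between events).
So this recurs on the 13th of each month.
Next: September 2010 → September 13, 2010.
October 2010: October 13, 2010.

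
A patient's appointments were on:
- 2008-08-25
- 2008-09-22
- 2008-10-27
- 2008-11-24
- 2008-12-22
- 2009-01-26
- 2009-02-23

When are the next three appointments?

2009-03-23, 2009-04-27, 2009-05-25

Gaps: 28, 35, 28, 28, 35, 28 days — a mix of 28 and 35. Every date is a Monday.
Each is the 4th Monday of its month.
March 2009 — 4th Monday is 2009-03-23.
April 2009 — 4th Monday is 2009-04-27.
May 2009 — 4th Monday is 2009-05-25.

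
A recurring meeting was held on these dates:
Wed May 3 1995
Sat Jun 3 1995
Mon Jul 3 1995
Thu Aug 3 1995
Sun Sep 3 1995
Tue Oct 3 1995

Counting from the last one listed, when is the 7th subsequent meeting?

Fri May 3 1996

The day-of-month is always 3 (31, 30, 31, 31, 30 days between events).
So this recurs on the 3rd of each month.
Next: November 1995 → Fri Nov 3 1995.
December 1995: Sun Dec 3 1995.
January 1996: Wed Jan 3 1996.
February 1996: Sat Feb 3 1996.
March 1996: Sun Mar 3 1996.
Next: April 1996 → Wed Apr 3 1996.
Next: May 1996 → Fri May 3 1996.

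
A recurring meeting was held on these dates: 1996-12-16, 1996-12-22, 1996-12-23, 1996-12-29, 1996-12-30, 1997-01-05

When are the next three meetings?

1997-01-06, 1997-01-12, 1997-01-13

The gap pattern 6, 1, 6, 1, 6 repeats every 2 events.
These are the Mondays and Sundays of each week.
Next Monday: 1997-01-06.
Next Sunday: 1997-01-12.
The following Monday is 1997-01-13.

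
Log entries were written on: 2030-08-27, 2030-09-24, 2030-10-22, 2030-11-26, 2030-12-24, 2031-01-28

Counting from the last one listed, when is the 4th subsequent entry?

These are Tuesdays at 28- or 35-day spacing (28, 28, 35, 28, 35).
The pattern: 4th Tuesday of the month.
4th Tuesday of February 2031: 2031-02-25.
March 2031 — 4th Tuesday is 2031-03-25.
4th Tuesday of April 2031: 2031-04-22.
4th Tuesday of May 2031: 2031-05-27.

2031-05-27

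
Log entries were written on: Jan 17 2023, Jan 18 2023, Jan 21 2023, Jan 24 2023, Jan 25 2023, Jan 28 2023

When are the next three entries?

Jan 31 2023, Feb 1 2023, Feb 4 2023

Every event lands on a Tuesday or Wednesday or Saturday (gaps cycle 1, 3, 3, 1, 3).
So the schedule is: every Tuesday, Wednesday and Saturday.
Next Tuesday: Jan 31 2023.
Next Wednesday: Feb 1 2023.
Next Saturday: Feb 4 2023.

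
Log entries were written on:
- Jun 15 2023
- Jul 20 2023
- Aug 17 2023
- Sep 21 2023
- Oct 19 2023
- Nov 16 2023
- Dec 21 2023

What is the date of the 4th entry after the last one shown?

Apr 18 2024

These are Thursdays at 28- or 35-day spacing (35, 28, 35, 28, 28, 35).
The pattern: 3rd Thursday of the month.
3rd Thursday of January 2024: Jan 18 2024.
February 2024 — 3rd Thursday is Feb 15 2024.
3rd Thursday of March 2024: Mar 21 2024.
April 2024 — 3rd Thursday is Apr 18 2024.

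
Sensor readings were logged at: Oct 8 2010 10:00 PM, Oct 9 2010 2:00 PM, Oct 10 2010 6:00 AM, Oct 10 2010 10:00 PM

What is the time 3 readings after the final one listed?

Gaps: 16, 16, 16 hours — each event is 16 hours after the previous one.
Oct 10 2010 10:00 PM + 16 h = Oct 11 2010 2:00 PM.
Oct 11 2010 2:00 PM + 16 h = Oct 12 2010 6:00 AM.
Oct 12 2010 6:00 AM + 16 h = Oct 12 2010 10:00 PM.

Oct 12 2010 10:00 PM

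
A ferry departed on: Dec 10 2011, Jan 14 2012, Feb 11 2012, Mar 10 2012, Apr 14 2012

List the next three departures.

These are Saturdays at 28- or 35-day spacing (35, 28, 28, 35).
The pattern: 2nd Saturday of the month.
2nd Saturday of May 2012: May 12 2012.
2nd Saturday of June 2012: Jun 9 2012.
July 2012 — 2nd Saturday is Jul 14 2012.

May 12 2012, Jun 9 2012, Jul 14 2012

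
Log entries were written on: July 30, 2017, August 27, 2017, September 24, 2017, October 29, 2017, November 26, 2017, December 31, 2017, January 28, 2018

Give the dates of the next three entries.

February 25, 2018; March 25, 2018; April 29, 2018

These are Sundays with 28, 28, 35, 28, 35, 28-day gaps.
Each is the final Sunday of its month — July 30, 2017 is past the 28th, so '4th Sunday' doesn't fit.
Last Sunday of February 2018: February 25, 2018.
March 2018 ends with Sunday March 25, 2018.
Last Sunday of April 2018: April 29, 2018.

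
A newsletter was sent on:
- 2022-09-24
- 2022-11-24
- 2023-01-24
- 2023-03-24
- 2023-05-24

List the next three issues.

2023-07-24, 2023-09-24, 2023-11-24

Each date is the 24th; the gaps (61, 61, 59, 61) track the month lengths.
The rule is the 24th of every 2 months.
Next: July 2023 → 2023-07-24.
September 2023: 2023-09-24.
Next: November 2023 → 2023-11-24.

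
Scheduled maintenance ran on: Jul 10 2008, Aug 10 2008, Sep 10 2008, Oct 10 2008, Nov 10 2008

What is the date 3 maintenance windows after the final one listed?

Feb 10 2009

Gaps: 31, 31, 30, 31 days — not constant. Every event is on the 10th of the month.
Pattern: the 10th of each month.
Next: December 2008 → Dec 10 2008.
January 2009: Jan 10 2009.
February 2009: Feb 10 2009.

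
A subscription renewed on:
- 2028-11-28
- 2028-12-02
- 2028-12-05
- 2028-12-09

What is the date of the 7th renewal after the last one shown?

Every event lands on a Tuesday or Saturday (gaps cycle 4, 3, 4).
So the schedule is: every Tuesday and Saturday.
Next Tuesday: 2028-12-12.
Next Saturday: 2028-12-16.
The following Tuesday is 2028-12-19.
The following Saturday is 2028-12-23.
The following Tuesday is 2028-12-26.
Next Saturday: 2028-12-30.
The following Tuesday is 2029-01-02.

2029-01-02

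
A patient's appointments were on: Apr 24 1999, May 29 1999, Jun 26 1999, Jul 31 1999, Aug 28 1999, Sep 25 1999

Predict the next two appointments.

All Saturdays; the gaps (35, 28, 35, 28, 28) vary with month length.
This is the last Saturday of each month.
October 1999 ends with Saturday Oct 30 1999.
November 1999 ends with Saturday Nov 27 1999.

Oct 30 1999, Nov 27 1999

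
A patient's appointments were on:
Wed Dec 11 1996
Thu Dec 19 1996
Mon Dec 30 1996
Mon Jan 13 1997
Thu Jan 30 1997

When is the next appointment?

Wed Feb 19 1997

The spacing grows by 3 each time: 8, 11, 14, 17 days.
Next gap: 20 days. Thu Jan 30 1997 + 20 days = Wed Feb 19 1997.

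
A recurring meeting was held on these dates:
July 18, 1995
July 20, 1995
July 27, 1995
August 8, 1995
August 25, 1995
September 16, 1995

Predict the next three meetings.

October 13, 1995; November 14, 1995; December 21, 1995

Gaps: 2, 7, 12, 17, 22 days — each gap is 5 larger than the previous one.
Next gap: 27 days. September 16, 1995 + 27 days = October 13, 1995.
Next gap: 32 days. October 13, 1995 + 32 days = November 14, 1995.
Next gap: 37 days. November 14, 1995 + 37 days = December 21, 1995.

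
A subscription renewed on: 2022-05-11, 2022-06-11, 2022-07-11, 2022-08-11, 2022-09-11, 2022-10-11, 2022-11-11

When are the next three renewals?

2022-12-11, 2023-01-11, 2023-02-11

Each date is the 11th; the gaps (31, 30, 31, 31, 30, 31) track the month lengths.
The rule is the 11th of each month.
Next: December 2022 → 2022-12-11.
Next: January 2023 → 2023-01-11.
February 2023: 2023-02-11.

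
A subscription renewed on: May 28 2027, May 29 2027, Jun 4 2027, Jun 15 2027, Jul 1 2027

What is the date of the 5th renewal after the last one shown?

Dec 3 2027

Intervals are 1, 6, 11, 16 days — an arithmetic progression with common difference 5.
Next gap: 21 days. Jul 1 2027 + 21 days = Jul 22 2027.
Next gap: 26 days. Jul 22 2027 + 26 days = Aug 17 2027.
Next gap: 31 days. Aug 17 2027 + 31 days = Sep 17 2027.
Next gap: 36 days. Sep 17 2027 + 36 days = Oct 23 2027.
Next gap: 41 days. Oct 23 2027 + 41 days = Dec 3 2027.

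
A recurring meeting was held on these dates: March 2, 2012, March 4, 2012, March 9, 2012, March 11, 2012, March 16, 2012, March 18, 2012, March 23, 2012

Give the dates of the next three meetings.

Gaps: 2, 5, 2, 5, 2, 5 days — not constant, but cyclic with period 2.
The events fall on every Friday and Sunday.
The following Sunday is March 25, 2012.
The following Friday is March 30, 2012.
The following Sunday is April 1, 2012.

March 25, 2012; March 30, 2012; April 1, 2012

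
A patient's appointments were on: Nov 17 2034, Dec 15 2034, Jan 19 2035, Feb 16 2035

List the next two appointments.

Mar 16 2035, Apr 20 2035

All dates are Fridays, 28, 35, 28 days apart.
Specifically, the 3rd Friday of each month.
March 2035 — 3rd Friday is Mar 16 2035.
3rd Friday of April 2035: Apr 20 2035.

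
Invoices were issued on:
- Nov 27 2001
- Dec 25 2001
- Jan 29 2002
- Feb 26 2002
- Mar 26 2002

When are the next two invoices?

Every date is a Tuesday; gaps 28, 35, 28, 28 days.
Each is the last Tuesday of its month (at least one falls on the 29th or later, ruling out '4th Tuesday').
Last Tuesday of April 2002: Apr 30 2002.
Last Tuesday of May 2002: May 28 2002.

Apr 30 2002, May 28 2002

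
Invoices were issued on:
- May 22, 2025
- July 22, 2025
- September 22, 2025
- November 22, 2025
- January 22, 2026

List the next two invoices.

Each date is the 22nd; the gaps (61, 62, 61, 61) track the month lengths.
The rule is the 22nd of every 2 months.
Next: March 2026 → March 22, 2026.
Next: May 2026 → May 22, 2026.

March 22, 2026; May 22, 2026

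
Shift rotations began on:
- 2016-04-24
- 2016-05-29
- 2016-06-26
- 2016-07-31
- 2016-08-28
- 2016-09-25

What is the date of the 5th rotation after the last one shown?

2017-02-26

These are Sundays with 35, 28, 35, 28, 28-day gaps.
Each is the final Sunday of its month — 2016-05-29 is past the 28th, so '4th Sunday' doesn't fit.
October 2016 ends with Sunday 2016-10-30.
Last Sunday of November 2016: 2016-11-27.
Last Sunday of December 2016: 2016-12-25.
January 2017 ends with Sunday 2017-01-29.
Last Sunday of February 2017: 2017-02-26.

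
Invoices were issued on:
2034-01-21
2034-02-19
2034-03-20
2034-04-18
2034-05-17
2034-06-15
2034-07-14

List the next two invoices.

2034-08-12, 2034-09-10

Gaps between consecutive events: 29, 29, 29, 29, 29, 29 days — a constant 29-day interval.
2034-07-14 + 29 days = 2034-08-12.
2034-08-12 + 29 days = 2034-09-10.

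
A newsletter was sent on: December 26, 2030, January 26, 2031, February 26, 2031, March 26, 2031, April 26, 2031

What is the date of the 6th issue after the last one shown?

October 26, 2031

Gaps: 31, 31, 28, 31 days — not constant. Every event is on the 26th of the month.
Pattern: the 26th of each month.
Next: May 2031 → May 26, 2031.
Next: June 2031 → June 26, 2031.
Next: July 2031 → July 26, 2031.
August 2031: August 26, 2031.
Next: September 2031 → September 26, 2031.
October 2031: October 26, 2031.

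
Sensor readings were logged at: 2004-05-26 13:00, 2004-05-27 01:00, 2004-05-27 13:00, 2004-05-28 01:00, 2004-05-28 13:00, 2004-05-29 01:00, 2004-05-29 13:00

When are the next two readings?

Gaps: 12, 12, 12, 12, 12, 12 hours — each event is 12 hours after the previous one.
2004-05-29 13:00 + 12 h = 2004-05-30 01:00.
2004-05-30 01:00 + 12 h = 2004-05-30 13:00.

2004-05-30 01:00, 2004-05-30 13:00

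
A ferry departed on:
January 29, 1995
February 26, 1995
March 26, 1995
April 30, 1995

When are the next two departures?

Every date is a Sunday; gaps 28, 28, 35 days.
Each is the last Sunday of its month (at least one falls on the 29th or later, ruling out '4th Sunday').
Last Sunday of May 1995: May 28, 1995.
June 1995 ends with Sunday June 25, 1995.

May 28, 1995; June 25, 1995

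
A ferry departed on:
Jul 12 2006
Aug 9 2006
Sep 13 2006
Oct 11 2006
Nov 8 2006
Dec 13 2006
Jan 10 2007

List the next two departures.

Feb 14 2007, Mar 14 2007

Gaps: 28, 35, 28, 28, 35, 28 days — a mix of 28 and 35. Every date is a Wednesday.
Each is the 2nd Wednesday of its month.
February 2007 — 2nd Wednesday is Feb 14 2007.
2nd Wednesday of March 2007: Mar 14 2007.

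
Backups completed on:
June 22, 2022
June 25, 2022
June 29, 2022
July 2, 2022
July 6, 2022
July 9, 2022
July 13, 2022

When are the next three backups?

Gaps: 3, 4, 3, 4, 3, 4 days — not constant, but cyclic with period 2.
The events fall on every Wednesday and Saturday.
Next Saturday: July 16, 2022.
The following Wednesday is July 20, 2022.
The following Saturday is July 23, 2022.

July 16, 2022; July 20, 2022; July 23, 2022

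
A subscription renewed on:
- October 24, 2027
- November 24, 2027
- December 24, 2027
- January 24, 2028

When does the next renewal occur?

February 24, 2028

The day-of-month is always 24 (31, 30, 31 days between events).
So this recurs on the 24th of each month.
Next: February 2028 → February 24, 2028.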